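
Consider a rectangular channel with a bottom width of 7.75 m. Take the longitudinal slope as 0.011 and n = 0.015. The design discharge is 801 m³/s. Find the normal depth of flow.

Manning's equation rearranged: A R^(2/3) = nQ / (1·√S) = 0.015 × 801 / (√0.011) = 114.6.
Try y = 9.51 m: A R^(2/3) = 144.8 — high.
Try y = 6.06 m: A R^(2/3) = 83.33 — low.
Try y = 7.83 m: A R^(2/3) = 114.5 — close enough.

y_n = 7.83 m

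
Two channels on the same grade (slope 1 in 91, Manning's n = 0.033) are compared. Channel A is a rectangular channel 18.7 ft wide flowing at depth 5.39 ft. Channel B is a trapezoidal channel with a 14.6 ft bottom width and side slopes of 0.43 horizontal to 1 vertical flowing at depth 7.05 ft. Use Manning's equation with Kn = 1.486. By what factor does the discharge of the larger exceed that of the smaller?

1.4

Channel A: Flow area A = b·y = 18.7 × 5.39 = 100.8 ft². Wetted perimeter P = b + 2y = 18.7 + 2×5.39 = 29.48 ft. Hydraulic radius R = A/P = 100.8/29.48 = 3.419 ft. Q_A = (1.486/0.033)·100.8·3.419^(2/3)·√0.01099 = 1080 ft³/s.
Channel B: With bottom width b = 14.6 ft and side slope z = 0.43: A = (b + zy)y = (14.6 + 0.43×7.05)×7.05 = 124.3 ft²; P = b + 2y√(1+z²) = 14.6 + 2×7.05×1.089 = 29.95 ft. Hydraulic radius R = A/P = 124.3/29.95 = 4.151 ft. Q_B = (1.486/0.033)·124.3·4.151^(2/3)·√0.01099 = 1515 ft³/s.
The larger discharge is 1515 ft³/s and the smaller is 1080 ft³/s; the ratio is 1.4.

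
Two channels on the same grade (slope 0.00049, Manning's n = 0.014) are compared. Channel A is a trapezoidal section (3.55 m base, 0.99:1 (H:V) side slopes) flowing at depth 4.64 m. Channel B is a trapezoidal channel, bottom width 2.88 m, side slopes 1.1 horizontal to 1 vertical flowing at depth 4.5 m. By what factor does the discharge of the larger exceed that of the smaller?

Channel A: With bottom width b = 3.55 m and side slope z = 0.99: A = (b + zy)y = (3.55 + 0.99×4.64)×4.64 = 37.79 m²; P = b + 2y√(1+z²) = 3.55 + 2×4.64×1.407 = 16.61 m. Hydraulic radius R = A/P = 37.79/16.61 = 2.275 m. Q_A = (1/0.014)·37.79·2.275^(2/3)·√0.00049 = 103.3 m³/s.
Channel B: With bottom width b = 2.88 m and side slope z = 1.1: A = (b + zy)y = (2.88 + 1.1×4.5)×4.5 = 35.23 m²; P = b + 2y√(1+z²) = 2.88 + 2×4.5×1.487 = 16.26 m. Hydraulic radius R = A/P = 35.23/16.26 = 2.167 m. Q_B = (1/0.014)·35.23·2.167^(2/3)·√0.00049 = 93.29 m³/s.
The larger discharge is 103.3 m³/s and the smaller is 93.29 m³/s; the ratio is 1.11.

1.11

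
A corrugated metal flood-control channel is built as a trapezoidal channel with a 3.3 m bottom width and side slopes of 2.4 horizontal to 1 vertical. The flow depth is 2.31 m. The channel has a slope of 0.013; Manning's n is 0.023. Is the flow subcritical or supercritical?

supercritical

With bottom width b = 3.3 m and side slope z = 2.4: A = (b + zy)y = (3.3 + 2.4×2.31)×2.31 = 20.43 m²; P = b + 2y√(1+z²) = 3.3 + 2×2.31×2.6 = 15.31 m.
Hydraulic radius R = A/P = 20.43/15.31 = 1.334 m.
V = (1/n) R^(2/3) √S = (1/0.023) × 1.334^(2/3) × √0.013 = 6.008 m/s. Hydraulic depth D_h = A/T = 20.43/14.39 = 1.42 m.
Froude number Fr = V/√(g·D_h) = 6.008/√(9.81×1.42) = 1.61, which is greater than 1, so the flow is supercritical.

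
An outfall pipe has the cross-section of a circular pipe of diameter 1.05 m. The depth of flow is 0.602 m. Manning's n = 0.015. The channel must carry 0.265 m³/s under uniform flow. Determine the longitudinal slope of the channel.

S = 0.00032

For a circular section of diameter D = 1.05 m at depth y = 0.602 m, the central angle is θ = 2 arccos(1 − 2y/D) = 3.436 rad. Then A = (D²/8)(θ − sin θ) = 0.5135 m² and P = Dθ/2 = 1.804 m.
Hydraulic radius R = A/P = 0.5135/1.804 = 0.2847 m.
From Manning's equation, S = [nQ / (1 A R^(2/3))]² = [0.015 × 0.265 / (1 × 0.5135 × 0.2847^(2/3))]² = 0.00032.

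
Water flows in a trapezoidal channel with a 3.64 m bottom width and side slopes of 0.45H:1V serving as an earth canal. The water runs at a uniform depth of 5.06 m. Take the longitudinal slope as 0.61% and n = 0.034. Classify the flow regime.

subcritical

With bottom width b = 3.64 m and side slope z = 0.45: A = (b + zy)y = (3.64 + 0.45×5.06)×5.06 = 29.94 m²; P = b + 2y√(1+z²) = 3.64 + 2×5.06×1.097 = 14.74 m.
Hydraulic radius R = A/P = 29.94/14.74 = 2.032 m.
V = (1/n) R^(2/3) √S = (1/0.034) × 2.032^(2/3) × √0.0061 = 3.685 m/s. Hydraulic depth D_h = A/T = 29.94/8.194 = 3.654 m.
Froude number Fr = V/√(g·D_h) = 3.685/√(9.81×3.654) = 0.615, which is less than 1, so the flow is subcritical.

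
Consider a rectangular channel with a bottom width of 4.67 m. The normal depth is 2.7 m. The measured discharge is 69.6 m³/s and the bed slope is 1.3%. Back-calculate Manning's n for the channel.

Flow area A = b·y = 4.67 × 2.7 = 12.61 m². Wetted perimeter P = b + 2y = 4.67 + 2×2.7 = 10.07 m.
Hydraulic radius R = A/P = 12.61/10.07 = 1.252 m.
Rearranging Manning's equation: n = (1/Q) A R^(2/3) S^(1/2) = (1/69.6) × 12.61 × 1.252^(2/3) × √0.013 = 0.024.

n = 0.024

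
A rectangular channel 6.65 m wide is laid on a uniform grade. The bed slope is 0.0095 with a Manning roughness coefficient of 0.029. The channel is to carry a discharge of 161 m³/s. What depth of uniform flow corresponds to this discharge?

y_n = 4.64 m

Manning's equation rearranged: A R^(2/3) = nQ / (1·√S) = 0.029 × 161 / (√0.0095) = 47.9.
At y = 5.64 m: A R^(2/3) = 61.35 — over.
At y = 3.59 m: A R^(2/3) = 34.35 — short.
At y = 4.64 m: A R^(2/3) = 47.95 — close enough.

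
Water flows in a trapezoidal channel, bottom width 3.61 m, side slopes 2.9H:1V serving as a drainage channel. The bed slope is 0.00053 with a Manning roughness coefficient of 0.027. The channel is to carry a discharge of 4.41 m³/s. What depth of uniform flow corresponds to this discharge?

Manning's equation rearranged: A R^(2/3) = nQ / (1·√S) = 0.027 × 4.41 / (√0.00053) = 5.172.
At y = 1.27 m: A R^(2/3) = 8.064 — over.
At y = 0.809 m: A R^(2/3) = 3.282 — short.
At y = 1.02 m: A R^(2/3) = 5.175 — ≈ 5.172.

y_n = 1.02 m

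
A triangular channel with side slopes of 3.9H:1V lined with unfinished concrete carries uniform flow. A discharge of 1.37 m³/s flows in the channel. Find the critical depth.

At critical depth, Q² T / (g A³) = 1, i.e. A³/T = Q²/g = 1.37²/9.81 = 0.1913.
Trying y = 0.377 m: A³/T = 0.05792 — low.
Trying y = 0.58 m: A³/T = 0.4992 — high.
Trying y = 0.479 m: A³/T = 0.1918 — close enough.

y_c = 0.479 m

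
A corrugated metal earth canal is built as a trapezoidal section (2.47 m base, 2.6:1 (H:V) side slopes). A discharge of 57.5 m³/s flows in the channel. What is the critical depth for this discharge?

y_c = 2.09 m

At critical depth, Q² T / (g A³) = 1, i.e. A³/T = Q²/g = 57.5²/9.81 = 337.
Try y = 1.53 m: A³/T = 92.09 — low.
Try y = 2.46 m: A³/T = 679.8 — high.
Try y = 2.09 m: A³/T = 338 — ≈ 337.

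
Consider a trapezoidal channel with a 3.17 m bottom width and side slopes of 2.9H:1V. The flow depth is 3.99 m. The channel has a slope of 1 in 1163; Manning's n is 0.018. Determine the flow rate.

With bottom width b = 3.17 m and side slope z = 2.9: A = (b + zy)y = (3.17 + 2.9×3.99)×3.99 = 58.82 m²; P = b + 2y√(1+z²) = 3.17 + 2×3.99×3.068 = 27.65 m.
Hydraulic radius R = A/P = 58.82/27.65 = 2.127 m.
Manning's equation: Q = (1/n) A R^(2/3) S^(1/2) = (1/0.018) × 58.82 × 2.127^(2/3) × 0.0008598^(1/2) = 158 m³/s.

Q = 158 m³/s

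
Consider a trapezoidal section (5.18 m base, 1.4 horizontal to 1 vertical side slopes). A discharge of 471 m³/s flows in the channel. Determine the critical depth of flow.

At critical depth, Q² T / (g A³) = 1, i.e. A³/T = Q²/g = 471²/9.81 = 22610.
Trying y = 6.76 m: A³/T = 40240 — over.
Trying y = 5.88 m: A³/T = 22660 — ≈ 22610.

y_c = 5.88 m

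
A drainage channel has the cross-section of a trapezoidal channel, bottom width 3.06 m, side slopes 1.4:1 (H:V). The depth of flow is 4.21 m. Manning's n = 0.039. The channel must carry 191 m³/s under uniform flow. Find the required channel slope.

S = 0.0141

With bottom width b = 3.06 m and side slope z = 1.4: A = (b + zy)y = (3.06 + 1.4×4.21)×4.21 = 37.7 m²; P = b + 2y√(1+z²) = 3.06 + 2×4.21×1.72 = 17.55 m.
Hydraulic radius R = A/P = 37.7/17.55 = 2.148 m.
From Manning's equation, S = [nQ / (1 A R^(2/3))]² = [0.039 × 191 / (1 × 37.7 × 2.148^(2/3))]² = 0.0141.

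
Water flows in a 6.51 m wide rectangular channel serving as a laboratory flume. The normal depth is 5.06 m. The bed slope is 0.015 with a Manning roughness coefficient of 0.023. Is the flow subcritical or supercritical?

Flow area A = b·y = 6.51 × 5.06 = 32.94 m². Wetted perimeter P = b + 2y = 6.51 + 2×5.06 = 16.63 m.
Hydraulic radius R = A/P = 32.94/16.63 = 1.981 m.
V = (1/n) R^(2/3) √S = (1/0.023) × 1.981^(2/3) × √0.015 = 8.399 m/s. Hydraulic depth D_h = A/T = 32.94/6.51 = 5.06 m.
Froude number Fr = V/√(g·D_h) = 8.399/√(9.81×5.06) = 1.19, which is greater than 1, so the flow is supercritical.

supercritical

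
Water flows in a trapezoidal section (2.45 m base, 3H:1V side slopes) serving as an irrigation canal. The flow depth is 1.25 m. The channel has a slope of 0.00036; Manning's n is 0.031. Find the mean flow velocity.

V = 0.505 m/s

With bottom width b = 2.45 m and side slope z = 3: A = (b + zy)y = (2.45 + 3×1.25)×1.25 = 7.75 m²; P = b + 2y√(1+z²) = 2.45 + 2×1.25×3.162 = 10.36 m.
Hydraulic radius R = A/P = 7.75/10.36 = 0.7484 m.
From Manning's equation, V = (1/n) R^(2/3) S^(1/2) = (1/0.031) × 0.7484^(2/3) × 0.00036^(1/2) = 0.505 m/s.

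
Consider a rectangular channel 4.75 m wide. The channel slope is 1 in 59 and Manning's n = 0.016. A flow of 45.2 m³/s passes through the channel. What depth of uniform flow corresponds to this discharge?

y_n = 1.31 m

Manning's equation rearranged: A R^(2/3) = nQ / (1·√S) = 0.016 × 45.2 / (√0.01695) = 5.555.
Trying y = 0.937 m: A R^(2/3) = 3.414 — too small.
Trying y = 1.42 m: A R^(2/3) = 6.235 — too large.
Trying y = 1.31 m: A R^(2/3) = 5.559 — ≈ 5.555.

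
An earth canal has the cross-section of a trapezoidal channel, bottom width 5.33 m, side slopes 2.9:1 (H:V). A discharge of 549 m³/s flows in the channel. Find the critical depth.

At critical depth, Q² T / (g A³) = 1, i.e. A³/T = Q²/g = 549²/9.81 = 30720.
Try y = 3.72 m: A³/T = 8011 — low.
Try y = 5.97 m: A³/T = 61820 — high.
Try y = 5.09 m: A³/T = 30690 — close enough.

y_c = 5.09 m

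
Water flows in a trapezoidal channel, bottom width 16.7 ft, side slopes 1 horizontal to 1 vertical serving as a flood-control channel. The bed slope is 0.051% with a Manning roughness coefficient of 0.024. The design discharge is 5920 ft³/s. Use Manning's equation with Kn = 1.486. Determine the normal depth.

Manning's equation rearranged: A R^(2/3) = nQ / (1.486·√S) = 0.024 × 5920 / (1.486 × √0.00051) = 4234.
Try y = 27.9 ft: A R^(2/3) = 6885 — over.
Try y = 22.2 ft: A R^(2/3) = 4236 — close enough.

y_n = 22.2 ft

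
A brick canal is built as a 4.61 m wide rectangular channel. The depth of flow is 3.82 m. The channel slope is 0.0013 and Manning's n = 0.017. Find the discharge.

Flow area A = b·y = 4.61 × 3.82 = 17.61 m². Wetted perimeter P = b + 2y = 4.61 + 2×3.82 = 12.25 m.
Hydraulic radius R = A/P = 17.61/12.25 = 1.438 m.
Manning's equation: Q = (1/n) A R^(2/3) S^(1/2) = (1/0.017) × 17.61 × 1.438^(2/3) × 0.0013^(1/2) = 47.6 m³/s.

Q = 47.6 m³/s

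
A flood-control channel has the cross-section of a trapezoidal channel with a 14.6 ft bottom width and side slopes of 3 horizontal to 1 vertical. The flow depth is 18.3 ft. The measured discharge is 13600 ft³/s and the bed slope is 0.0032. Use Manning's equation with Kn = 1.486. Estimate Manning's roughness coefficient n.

With bottom width b = 14.6 ft and side slope z = 3: A = (b + zy)y = (14.6 + 3×18.3)×18.3 = 1272 ft²; P = b + 2y√(1+z²) = 14.6 + 2×18.3×3.162 = 130.3 ft.
Hydraulic radius R = A/P = 1272/130.3 = 9.758 ft.
Rearranging Manning's equation: n = (1.486/Q) A R^(2/3) S^(1/2) = (1.486/13600) × 1272 × 9.758^(2/3) × √0.0032 = 0.0359.

n = 0.0359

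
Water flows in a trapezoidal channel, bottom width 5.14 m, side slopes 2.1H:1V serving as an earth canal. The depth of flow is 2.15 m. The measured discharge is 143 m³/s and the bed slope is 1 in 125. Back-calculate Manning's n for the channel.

n = 0.016

With bottom width b = 5.14 m and side slope z = 2.1: A = (b + zy)y = (5.14 + 2.1×2.15)×2.15 = 20.76 m²; P = b + 2y√(1+z²) = 5.14 + 2×2.15×2.326 = 15.14 m.
Hydraulic radius R = A/P = 20.76/15.14 = 1.371 m.
Rearranging Manning's equation: n = (1/Q) A R^(2/3) S^(1/2) = (1/143) × 20.76 × 1.371^(2/3) × √0.008 = 0.016.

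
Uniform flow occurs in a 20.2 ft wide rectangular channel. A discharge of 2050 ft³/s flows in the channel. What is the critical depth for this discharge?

y_c = 6.84 ft

For a rectangular channel, critical depth y_c = (q²/g)^(1/3) where q = Q/b = 2050/20.2 = 101.5 ft²/s.
So y_c = (101.5²/32.2)^(1/3) = 6.84 ft.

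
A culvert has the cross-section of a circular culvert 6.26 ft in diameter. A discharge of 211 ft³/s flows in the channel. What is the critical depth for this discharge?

At critical depth, Q² T / (g A³) = 1, i.e. A³/T = Q²/g = 211²/32.2 = 1383.
Trying y = 3.42 ft: A³/T = 816.6 — too small.
Trying y = 4.57 ft: A³/T = 2510 — too large.
Trying y = 3.92 ft: A³/T = 1377 — ≈ 1383.

y_c = 3.92 ft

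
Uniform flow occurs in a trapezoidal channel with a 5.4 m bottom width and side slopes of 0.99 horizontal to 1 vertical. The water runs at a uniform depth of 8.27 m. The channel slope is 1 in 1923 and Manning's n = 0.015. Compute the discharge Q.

With bottom width b = 5.4 m and side slope z = 0.99: A = (b + zy)y = (5.4 + 0.99×8.27)×8.27 = 112.4 m²; P = b + 2y√(1+z²) = 5.4 + 2×8.27×1.407 = 28.67 m.
Hydraulic radius R = A/P = 112.4/28.67 = 3.919 m.
Manning's equation: Q = (1/n) A R^(2/3) S^(1/2) = (1/0.015) × 112.4 × 3.919^(2/3) × 0.00052^(1/2) = 425 m³/s.

Q = 425 m³/s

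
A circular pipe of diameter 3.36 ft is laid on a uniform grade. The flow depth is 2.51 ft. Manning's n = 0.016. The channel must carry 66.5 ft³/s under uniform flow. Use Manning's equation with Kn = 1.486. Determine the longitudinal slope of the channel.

For a circular section of diameter D = 3.36 ft at depth y = 2.51 ft, the central angle is θ = 2 arccos(1 − 2y/D) = 4.175 rad. Then A = (D²/8)(θ − sin θ) = 7.104 ft² and P = Dθ/2 = 7.014 ft.
Hydraulic radius R = A/P = 7.104/7.014 = 1.013 ft.
From Manning's equation, S = [nQ / (1.486 A R^(2/3))]² = [0.016 × 66.5 / (1.486 × 7.104 × 1.013^(2/3))]² = 0.00999.

S = 0.00999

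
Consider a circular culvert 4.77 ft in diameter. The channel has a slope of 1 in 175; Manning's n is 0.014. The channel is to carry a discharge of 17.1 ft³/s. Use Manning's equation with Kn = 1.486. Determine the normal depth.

y_n = 1.05 ft

Manning's equation rearranged: A R^(2/3) = nQ / (1.486·√S) = 0.014 × 17.1 / (1.486 × √0.005714) = 2.131.
Try y = 0.764 ft: A R^(2/3) = 1.118 — short.
Try y = 1.19 ft: A R^(2/3) = 2.741 — over.
Try y = 1.05 ft: A R^(2/3) = 2.135 — close enough.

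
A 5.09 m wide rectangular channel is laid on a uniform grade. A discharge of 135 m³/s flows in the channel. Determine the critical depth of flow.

For a rectangular channel, critical depth y_c = (q²/g)^(1/3) where q = Q/b = 135/5.09 = 26.52 m²/s.
So y_c = (26.52²/9.81)^(1/3) = 4.15 m.

y_c = 4.15 m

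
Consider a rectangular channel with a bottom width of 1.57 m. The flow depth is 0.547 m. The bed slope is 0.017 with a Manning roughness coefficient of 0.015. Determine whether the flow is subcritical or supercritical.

supercritical

Flow area A = b·y = 1.57 × 0.547 = 0.8588 m². Wetted perimeter P = b + 2y = 1.57 + 2×0.547 = 2.664 m.
Hydraulic radius R = A/P = 0.8588/2.664 = 0.3224 m.
V = (1/n) R^(2/3) √S = (1/0.015) × 0.3224^(2/3) × √0.017 = 4.087 m/s. Hydraulic depth D_h = A/T = 0.8588/1.57 = 0.547 m.
Froude number Fr = V/√(g·D_h) = 4.087/√(9.81×0.547) = 1.76, which is greater than 1, so the flow is supercritical.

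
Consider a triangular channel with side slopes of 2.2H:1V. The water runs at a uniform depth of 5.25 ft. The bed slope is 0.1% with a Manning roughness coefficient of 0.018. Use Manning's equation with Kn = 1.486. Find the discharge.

Q = 283 ft³/s

For a triangular section with side slope z = 2.2: A = zy² = 2.2×5.25² = 60.64 ft²; P = 2y√(1+z²) = 2×5.25×2.417 = 25.37 ft.
Hydraulic radius R = A/P = 60.64/25.37 = 2.39 ft.
Manning's equation: Q = (1.486/n) A R^(2/3) S^(1/2) = (1.486/0.018) × 60.64 × 2.39^(2/3) × 0.001^(1/2) = 283 ft³/s.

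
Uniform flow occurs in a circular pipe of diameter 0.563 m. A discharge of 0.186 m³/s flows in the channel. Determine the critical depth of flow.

At critical depth, Q² T / (g A³) = 1, i.e. A³/T = Q²/g = 0.186²/9.81 = 0.003527.
At y = 0.359 m: A³/T = 0.00869 — high.
At y = 0.284 m: A³/T = 0.003543 — matches.

y_c = 0.284 m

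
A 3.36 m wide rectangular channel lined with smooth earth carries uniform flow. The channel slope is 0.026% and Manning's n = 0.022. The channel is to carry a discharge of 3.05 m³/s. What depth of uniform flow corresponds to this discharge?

Manning's equation rearranged: A R^(2/3) = nQ / (1·√S) = 0.022 × 3.05 / (√0.00026) = 4.161.
Trying y = 1.58 m: A R^(2/3) = 4.629 — high.
Trying y = 1.25 m: A R^(2/3) = 3.364 — low.
Trying y = 1.46 m: A R^(2/3) = 4.161 — matches.

y_n = 1.46 m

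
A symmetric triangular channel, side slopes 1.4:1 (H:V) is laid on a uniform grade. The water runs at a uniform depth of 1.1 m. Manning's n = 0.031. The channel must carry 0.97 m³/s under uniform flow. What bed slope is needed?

S = 0.00092

For a triangular section with side slope z = 1.4: A = zy² = 1.4×1.1² = 1.694 m²; P = 2y√(1+z²) = 2×1.1×1.72 = 3.785 m.
Hydraulic radius R = A/P = 1.694/3.785 = 0.4476 m.
From Manning's equation, S = [nQ / (1 A R^(2/3))]² = [0.031 × 0.97 / (1 × 1.694 × 0.4476^(2/3))]² = 0.00092.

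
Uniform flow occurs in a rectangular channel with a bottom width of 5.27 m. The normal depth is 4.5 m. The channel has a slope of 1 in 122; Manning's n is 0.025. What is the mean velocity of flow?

V = 5.08 m/s

Flow area A = b·y = 5.27 × 4.5 = 23.71 m². Wetted perimeter P = b + 2y = 5.27 + 2×4.5 = 14.27 m.
Hydraulic radius R = A/P = 23.71/14.27 = 1.662 m.
From Manning's equation, V = (1/n) R^(2/3) S^(1/2) = (1/0.025) × 1.662^(2/3) × 0.008197^(1/2) = 5.08 m/s.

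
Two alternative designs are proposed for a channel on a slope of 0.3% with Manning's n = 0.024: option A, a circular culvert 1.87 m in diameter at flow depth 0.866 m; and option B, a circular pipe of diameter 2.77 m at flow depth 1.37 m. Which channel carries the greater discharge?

channel B

Channel A: For a circular section of diameter D = 1.87 m at depth y = 0.866 m, the central angle is θ = 2 arccos(1 − 2y/D) = 2.994 rad. Then A = (D²/8)(θ − sin θ) = 1.244 m² and P = Dθ/2 = 2.799 m. Hydraulic radius R = A/P = 1.244/2.799 = 0.4445 m. Q_A = (1/0.024)·1.244·0.4445^(2/3)·√0.003 = 1.654 m³/s.
Channel B: For a circular section of diameter D = 2.77 m at depth y = 1.37 m, the central angle is θ = 2 arccos(1 − 2y/D) = 3.12 rad. Then A = (D²/8)(θ − sin θ) = 2.972 m² and P = Dθ/2 = 4.321 m. Hydraulic radius R = A/P = 2.972/4.321 = 0.6877 m. Q_B = (1/0.024)·2.972·0.6877^(2/3)·√0.003 = 5.284 m³/s.
Q_A = 1.654 m³/s vs Q_B = 5.284 m³/s, so channel B carries more.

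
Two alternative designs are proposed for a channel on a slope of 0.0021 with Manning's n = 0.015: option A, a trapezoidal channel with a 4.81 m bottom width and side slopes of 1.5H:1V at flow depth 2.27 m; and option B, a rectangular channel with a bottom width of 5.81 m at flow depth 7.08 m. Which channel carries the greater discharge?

Channel A: With bottom width b = 4.81 m and side slope z = 1.5: A = (b + zy)y = (4.81 + 1.5×2.27)×2.27 = 18.65 m²; P = b + 2y√(1+z²) = 4.81 + 2×2.27×1.803 = 12.99 m. Hydraulic radius R = A/P = 18.65/12.99 = 1.435 m. Q_A = (1/0.015)·18.65·1.435^(2/3)·√0.0021 = 72.48 m³/s.
Channel B: Flow area A = b·y = 5.81 × 7.08 = 41.13 m². Wetted perimeter P = b + 2y = 5.81 + 2×7.08 = 19.97 m. Hydraulic radius R = A/P = 41.13/19.97 = 2.06 m. Q_B = (1/0.015)·41.13·2.06^(2/3)·√0.0021 = 203.4 m³/s.
Q_A = 72.48 m³/s vs Q_B = 203.4 m³/s, so channel B carries more.

channel B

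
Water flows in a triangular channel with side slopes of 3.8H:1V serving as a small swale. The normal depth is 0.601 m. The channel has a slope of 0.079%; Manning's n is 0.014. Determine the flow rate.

Q = 1.21 m³/s

For a triangular section with side slope z = 3.8: A = zy² = 3.8×0.601² = 1.373 m²; P = 2y√(1+z²) = 2×0.601×3.929 = 4.723 m.
Hydraulic radius R = A/P = 1.373/4.723 = 0.2906 m.
Manning's equation: Q = (1/n) A R^(2/3) S^(1/2) = (1/0.014) × 1.373 × 0.2906^(2/3) × 0.00079^(1/2) = 1.21 m³/s.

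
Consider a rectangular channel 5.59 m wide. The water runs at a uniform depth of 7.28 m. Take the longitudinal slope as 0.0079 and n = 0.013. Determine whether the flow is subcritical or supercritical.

supercritical

Flow area A = b·y = 5.59 × 7.28 = 40.7 m². Wetted perimeter P = b + 2y = 5.59 + 2×7.28 = 20.15 m.
Hydraulic radius R = A/P = 40.7/20.15 = 2.02 m.
V = (1/n) R^(2/3) √S = (1/0.013) × 2.02^(2/3) × √0.0079 = 10.92 m/s. Hydraulic depth D_h = A/T = 40.7/5.59 = 7.28 m.
Froude number Fr = V/√(g·D_h) = 10.92/√(9.81×7.28) = 1.29, which is greater than 1, so the flow is supercritical.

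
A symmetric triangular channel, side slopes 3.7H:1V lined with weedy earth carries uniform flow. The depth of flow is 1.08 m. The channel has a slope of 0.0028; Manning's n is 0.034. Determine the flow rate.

For a triangular section with side slope z = 3.7: A = zy² = 3.7×1.08² = 4.316 m²; P = 2y√(1+z²) = 2×1.08×3.833 = 8.279 m.
Hydraulic radius R = A/P = 4.316/8.279 = 0.5213 m.
Manning's equation: Q = (1/n) A R^(2/3) S^(1/2) = (1/0.034) × 4.316 × 0.5213^(2/3) × 0.0028^(1/2) = 4.35 m³/s.

Q = 4.35 m³/s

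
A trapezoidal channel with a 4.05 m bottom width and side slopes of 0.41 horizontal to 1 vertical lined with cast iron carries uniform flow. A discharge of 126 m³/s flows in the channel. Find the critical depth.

y_c = 4.01 m

At critical depth, Q² T / (g A³) = 1, i.e. A³/T = Q²/g = 126²/9.81 = 1618.
At y = 3.32 m: A³/T = 856.2 — low.
At y = 4.01 m: A³/T = 1622 — ≈ 1618.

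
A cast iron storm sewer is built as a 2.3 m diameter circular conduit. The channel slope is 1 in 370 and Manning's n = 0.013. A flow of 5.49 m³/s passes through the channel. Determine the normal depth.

y_n = 1.12 m

Manning's equation rearranged: A R^(2/3) = nQ / (1·√S) = 0.013 × 5.49 / (√0.002703) = 1.373.
At y = 0.893 m: A R^(2/3) = 0.9166 — low.
At y = 1.22 m: A R^(2/3) = 1.586 — high.
At y = 1.12 m: A R^(2/3) = 1.373 — close enough.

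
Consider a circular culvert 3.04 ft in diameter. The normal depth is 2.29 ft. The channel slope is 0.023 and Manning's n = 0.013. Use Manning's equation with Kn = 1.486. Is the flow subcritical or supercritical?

supercritical

For a circular section of diameter D = 3.04 ft at depth y = 2.29 ft, the central angle is θ = 2 arccos(1 − 2y/D) = 4.204 rad. Then A = (D²/8)(θ − sin θ) = 5.866 ft² and P = Dθ/2 = 6.39 ft.
Hydraulic radius R = A/P = 5.866/6.39 = 0.9179 ft.
V = (1.486/n) R^(2/3) √S = (1.486/0.013) × 0.9179^(2/3) × √0.023 = 16.37 ft/s. Hydraulic depth D_h = A/T = 5.866/2.621 = 2.238 ft.
Froude number Fr = V/√(g·D_h) = 16.37/√(32.2×2.238) = 1.93, which is greater than 1, so the flow is supercritical.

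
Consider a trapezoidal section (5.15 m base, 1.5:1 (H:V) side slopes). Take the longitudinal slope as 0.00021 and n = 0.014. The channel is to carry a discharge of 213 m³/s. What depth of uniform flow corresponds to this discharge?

y_n = 6.33 m

Manning's equation rearranged: A R^(2/3) = nQ / (1·√S) = 0.014 × 213 / (√0.00021) = 205.8.
Try y = 7.24 m: A R^(2/3) = 277.7 — too large.
Try y = 4.61 m: A R^(2/3) = 103.9 — too small.
Try y = 6.33 m: A R^(2/3) = 206.1 — ≈ 205.8.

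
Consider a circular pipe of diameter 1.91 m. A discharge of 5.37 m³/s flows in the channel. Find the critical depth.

At critical depth, Q² T / (g A³) = 1, i.e. A³/T = Q²/g = 5.37²/9.81 = 2.94.
At y = 0.905 m: A³/T = 1.253 — short.
At y = 1.32 m: A³/T = 5.34 — over.
At y = 1.13 m: A³/T = 2.928 — matches.

y_c = 1.13 m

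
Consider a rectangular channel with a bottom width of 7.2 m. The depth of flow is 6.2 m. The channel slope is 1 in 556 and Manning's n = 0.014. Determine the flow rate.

Q = 234 m³/s

Flow area A = b·y = 7.2 × 6.2 = 44.64 m². Wetted perimeter P = b + 2y = 7.2 + 2×6.2 = 19.6 m.
Hydraulic radius R = A/P = 44.64/19.6 = 2.278 m.
Manning's equation: Q = (1/n) A R^(2/3) S^(1/2) = (1/0.014) × 44.64 × 2.278^(2/3) × 0.001799^(1/2) = 234 m³/s.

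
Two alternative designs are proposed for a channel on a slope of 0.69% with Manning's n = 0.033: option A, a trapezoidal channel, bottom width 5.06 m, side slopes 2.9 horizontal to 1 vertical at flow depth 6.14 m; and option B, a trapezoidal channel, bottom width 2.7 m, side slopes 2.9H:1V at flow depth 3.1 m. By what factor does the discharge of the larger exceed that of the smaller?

6.09

Channel A: With bottom width b = 5.06 m and side slope z = 2.9: A = (b + zy)y = (5.06 + 2.9×6.14)×6.14 = 140.4 m²; P = b + 2y√(1+z²) = 5.06 + 2×6.14×3.068 = 42.73 m. Hydraulic radius R = A/P = 140.4/42.73 = 3.286 m. Q_A = (1/0.033)·140.4·3.286^(2/3)·√0.0069 = 781.1 m³/s.
Channel B: With bottom width b = 2.7 m and side slope z = 2.9: A = (b + zy)y = (2.7 + 2.9×3.1)×3.1 = 36.24 m²; P = b + 2y√(1+z²) = 2.7 + 2×3.1×3.068 = 21.72 m. Hydraulic radius R = A/P = 36.24/21.72 = 1.669 m. Q_B = (1/0.033)·36.24·1.669^(2/3)·√0.0069 = 128.3 m³/s.
The larger discharge is 781.1 m³/s and the smaller is 128.3 m³/s; the ratio is 6.09.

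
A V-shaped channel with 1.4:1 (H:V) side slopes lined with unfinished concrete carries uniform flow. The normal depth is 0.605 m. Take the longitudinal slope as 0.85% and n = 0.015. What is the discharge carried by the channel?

For a triangular section with side slope z = 1.4: A = zy² = 1.4×0.605² = 0.5124 m²; P = 2y√(1+z²) = 2×0.605×1.72 = 2.082 m.
Hydraulic radius R = A/P = 0.5124/2.082 = 0.2462 m.
Manning's equation: Q = (1/n) A R^(2/3) S^(1/2) = (1/0.015) × 0.5124 × 0.2462^(2/3) × 0.0085^(1/2) = 1.24 m³/s.

Q = 1.24 m³/s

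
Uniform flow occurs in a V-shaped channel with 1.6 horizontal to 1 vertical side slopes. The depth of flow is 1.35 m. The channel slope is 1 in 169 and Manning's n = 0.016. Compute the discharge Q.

Q = 9.66 m³/s

For a triangular section with side slope z = 1.6: A = zy² = 1.6×1.35² = 2.916 m²; P = 2y√(1+z²) = 2×1.35×1.887 = 5.094 m.
Hydraulic radius R = A/P = 2.916/5.094 = 0.5724 m.
Manning's equation: Q = (1/n) A R^(2/3) S^(1/2) = (1/0.016) × 2.916 × 0.5724^(2/3) × 0.005917^(1/2) = 9.66 m³/s.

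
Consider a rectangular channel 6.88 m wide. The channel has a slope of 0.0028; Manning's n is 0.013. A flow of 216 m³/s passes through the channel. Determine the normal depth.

Manning's equation rearranged: A R^(2/3) = nQ / (1·√S) = 0.013 × 216 / (√0.0028) = 53.07.
At y = 4.06 m: A R^(2/3) = 42.28 — low.
At y = 6.07 m: A R^(2/3) = 70.55 — high.
At y = 4.84 m: A R^(2/3) = 53.05 — ≈ 53.07.

y_n = 4.84 m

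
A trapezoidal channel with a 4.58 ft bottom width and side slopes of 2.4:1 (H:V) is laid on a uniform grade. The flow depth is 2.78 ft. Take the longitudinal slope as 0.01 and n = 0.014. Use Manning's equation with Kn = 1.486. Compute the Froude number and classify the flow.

supercritical

With bottom width b = 4.58 ft and side slope z = 2.4: A = (b + zy)y = (4.58 + 2.4×2.78)×2.78 = 31.28 ft²; P = b + 2y√(1+z²) = 4.58 + 2×2.78×2.6 = 19.04 ft.
Hydraulic radius R = A/P = 31.28/19.04 = 1.643 ft.
V = (1.486/n) R^(2/3) √S = (1.486/0.014) × 1.643^(2/3) × √0.01 = 14.78 ft/s. Hydraulic depth D_h = A/T = 31.28/17.92 = 1.745 ft.
Froude number Fr = V/√(g·D_h) = 14.78/√(32.2×1.745) = 1.97, which is greater than 1, so the flow is supercritical.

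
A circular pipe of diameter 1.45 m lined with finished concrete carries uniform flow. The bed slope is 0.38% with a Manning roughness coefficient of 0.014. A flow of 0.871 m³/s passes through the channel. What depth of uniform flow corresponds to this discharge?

Manning's equation rearranged: A R^(2/3) = nQ / (1·√S) = 0.014 × 0.871 / (√0.0038) = 0.1978.
Trying y = 0.58 m: A R^(2/3) = 0.2829 — over.
Trying y = 0.479 m: A R^(2/3) = 0.1978 — matches.

y_n = 0.479 m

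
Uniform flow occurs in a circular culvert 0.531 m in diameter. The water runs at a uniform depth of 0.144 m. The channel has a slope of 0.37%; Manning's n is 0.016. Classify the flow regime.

subcritical

For a circular section of diameter D = 0.531 m at depth y = 0.144 m, the central angle is θ = 2 arccos(1 − 2y/D) = 2.191 rad. Then A = (D²/8)(θ − sin θ) = 0.04854 m² and P = Dθ/2 = 0.5817 m.
Hydraulic radius R = A/P = 0.04854/0.5817 = 0.08344 m.
V = (1/n) R^(2/3) √S = (1/0.016) × 0.08344^(2/3) × √0.0037 = 0.7259 m/s. Hydraulic depth D_h = A/T = 0.04854/0.4721 = 0.1028 m.
Froude number Fr = V/√(g·D_h) = 0.7259/√(9.81×0.1028) = 0.723, which is less than 1, so the flow is subcritical.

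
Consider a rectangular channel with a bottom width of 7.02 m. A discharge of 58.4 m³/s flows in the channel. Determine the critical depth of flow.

For a rectangular channel, critical depth y_c = (q²/g)^(1/3) where q = Q/b = 58.4/7.02 = 8.319 m²/s.
So y_c = (8.319²/9.81)^(1/3) = 1.92 m.

y_c = 1.92 m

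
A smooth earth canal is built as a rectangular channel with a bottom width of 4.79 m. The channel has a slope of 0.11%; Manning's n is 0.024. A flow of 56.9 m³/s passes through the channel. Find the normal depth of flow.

y_n = 6.01 m

Manning's equation rearranged: A R^(2/3) = nQ / (1·√S) = 0.024 × 56.9 / (√0.0011) = 41.17.
At y = 7.42 m: A R^(2/3) = 52.8 — over.
At y = 4.66 m: A R^(2/3) = 30.31 — short.
At y = 6.01 m: A R^(2/3) = 41.21 — close enough.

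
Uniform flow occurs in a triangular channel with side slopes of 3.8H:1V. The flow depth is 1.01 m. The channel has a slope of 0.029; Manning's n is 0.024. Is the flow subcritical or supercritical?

For a triangular section with side slope z = 3.8: A = zy² = 3.8×1.01² = 3.876 m²; P = 2y√(1+z²) = 2×1.01×3.929 = 7.937 m.
Hydraulic radius R = A/P = 3.876/7.937 = 0.4884 m.
V = (1/n) R^(2/3) √S = (1/0.024) × 0.4884^(2/3) × √0.029 = 4.4 m/s. Hydraulic depth D_h = A/T = 3.876/7.676 = 0.505 m.
Froude number Fr = V/√(g·D_h) = 4.4/√(9.81×0.505) = 1.98, which is greater than 1, so the flow is supercritical.

supercritical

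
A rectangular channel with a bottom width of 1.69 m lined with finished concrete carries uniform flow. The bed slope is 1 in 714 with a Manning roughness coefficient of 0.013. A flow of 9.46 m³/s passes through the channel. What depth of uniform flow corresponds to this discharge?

y_n = 2.62 m

Manning's equation rearranged: A R^(2/3) = nQ / (1·√S) = 0.013 × 9.46 / (√0.001401) = 3.286.
At y = 1.81 m: A R^(2/3) = 2.118 — short.
At y = 2.62 m: A R^(2/3) = 3.285 — close enough.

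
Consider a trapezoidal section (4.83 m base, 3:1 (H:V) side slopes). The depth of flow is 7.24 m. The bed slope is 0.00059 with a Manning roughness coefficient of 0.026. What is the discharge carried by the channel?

Q = 437 m³/s

With bottom width b = 4.83 m and side slope z = 3: A = (b + zy)y = (4.83 + 3×7.24)×7.24 = 192.2 m²; P = b + 2y√(1+z²) = 4.83 + 2×7.24×3.162 = 50.62 m.
Hydraulic radius R = A/P = 192.2/50.62 = 3.797 m.
Manning's equation: Q = (1/n) A R^(2/3) S^(1/2) = (1/0.026) × 192.2 × 3.797^(2/3) × 0.00059^(1/2) = 437 m³/s.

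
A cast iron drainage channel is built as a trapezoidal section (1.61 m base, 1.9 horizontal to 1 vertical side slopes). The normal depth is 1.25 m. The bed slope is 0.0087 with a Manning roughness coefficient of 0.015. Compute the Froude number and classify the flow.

supercritical

With bottom width b = 1.61 m and side slope z = 1.9: A = (b + zy)y = (1.61 + 1.9×1.25)×1.25 = 4.981 m²; P = b + 2y√(1+z²) = 1.61 + 2×1.25×2.147 = 6.978 m.
Hydraulic radius R = A/P = 4.981/6.978 = 0.7139 m.
V = (1/n) R^(2/3) √S = (1/0.015) × 0.7139^(2/3) × √0.0087 = 4.967 m/s. Hydraulic depth D_h = A/T = 4.981/6.36 = 0.7832 m.
Froude number Fr = V/√(g·D_h) = 4.967/√(9.81×0.7832) = 1.79, which is greater than 1, so the flow is supercritical.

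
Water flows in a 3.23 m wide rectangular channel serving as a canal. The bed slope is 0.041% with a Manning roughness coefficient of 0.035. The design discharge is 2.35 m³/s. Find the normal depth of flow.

Manning's equation rearranged: A R^(2/3) = nQ / (1·√S) = 0.035 × 2.35 / (√0.00041) = 4.062.
At y = 1.71 m: A R^(2/3) = 4.88 — high.
At y = 1.49 m: A R^(2/3) = 4.061 — close enough.

y_n = 1.49 m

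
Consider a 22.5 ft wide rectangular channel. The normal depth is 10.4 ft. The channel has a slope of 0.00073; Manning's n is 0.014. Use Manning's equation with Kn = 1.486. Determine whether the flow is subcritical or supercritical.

subcritical

Flow area A = b·y = 22.5 × 10.4 = 234 ft². Wetted perimeter P = b + 2y = 22.5 + 2×10.4 = 43.3 ft.
Hydraulic radius R = A/P = 234/43.3 = 5.404 ft.
V = (1.486/n) R^(2/3) √S = (1.486/0.014) × 5.404^(2/3) × √0.00073 = 8.832 ft/s. Hydraulic depth D_h = A/T = 234/22.5 = 10.4 ft.
Froude number Fr = V/√(g·D_h) = 8.832/√(32.2×10.4) = 0.483, which is less than 1, so the flow is subcritical.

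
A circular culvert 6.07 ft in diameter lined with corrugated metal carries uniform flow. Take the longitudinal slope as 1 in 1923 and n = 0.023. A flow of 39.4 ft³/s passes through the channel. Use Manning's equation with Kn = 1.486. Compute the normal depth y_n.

Manning's equation rearranged: A R^(2/3) = nQ / (1.486·√S) = 0.023 × 39.4 / (1.486 × √0.00052) = 26.74.
At y = 4.65 ft: A R^(2/3) = 35.7 — high.
At y = 3.12 ft: A R^(2/3) = 20.02 — low.
At y = 3.74 ft: A R^(2/3) = 26.73 — ≈ 26.74.

y_n = 3.74 ft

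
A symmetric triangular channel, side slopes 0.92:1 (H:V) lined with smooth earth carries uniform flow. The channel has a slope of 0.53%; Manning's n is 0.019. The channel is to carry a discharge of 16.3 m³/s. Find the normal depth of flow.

Manning's equation rearranged: A R^(2/3) = nQ / (1·√S) = 0.019 × 16.3 / (√0.0053) = 4.254.
Trying y = 1.6 m: A R^(2/3) = 1.565 — short.
Trying y = 2.54 m: A R^(2/3) = 5.367 — over.
Trying y = 2.33 m: A R^(2/3) = 4.264 — close enough.

y_n = 2.33 m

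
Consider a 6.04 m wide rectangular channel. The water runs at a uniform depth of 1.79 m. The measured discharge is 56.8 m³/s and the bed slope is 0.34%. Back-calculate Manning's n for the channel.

Flow area A = b·y = 6.04 × 1.79 = 10.81 m². Wetted perimeter P = b + 2y = 6.04 + 2×1.79 = 9.62 m.
Hydraulic radius R = A/P = 10.81/9.62 = 1.124 m.
Rearranging Manning's equation: n = (1/Q) A R^(2/3) S^(1/2) = (1/56.8) × 10.81 × 1.124^(2/3) × √0.0034 = 0.012.

n = 0.012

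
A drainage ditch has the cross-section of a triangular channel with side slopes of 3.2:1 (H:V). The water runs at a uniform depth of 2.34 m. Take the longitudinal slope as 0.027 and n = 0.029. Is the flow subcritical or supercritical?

supercritical

For a triangular section with side slope z = 3.2: A = zy² = 3.2×2.34² = 17.52 m²; P = 2y√(1+z²) = 2×2.34×3.353 = 15.69 m.
Hydraulic radius R = A/P = 17.52/15.69 = 1.117 m.
V = (1/n) R^(2/3) √S = (1/0.029) × 1.117^(2/3) × √0.027 = 6.099 m/s. Hydraulic depth D_h = A/T = 17.52/14.98 = 1.17 m.
Froude number Fr = V/√(g·D_h) = 6.099/√(9.81×1.17) = 1.8, which is greater than 1, so the flow is supercritical.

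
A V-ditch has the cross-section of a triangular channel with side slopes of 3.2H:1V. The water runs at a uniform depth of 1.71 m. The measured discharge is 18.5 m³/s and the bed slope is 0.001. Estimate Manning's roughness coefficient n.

For a triangular section with side slope z = 3.2: A = zy² = 3.2×1.71² = 9.357 m²; P = 2y√(1+z²) = 2×1.71×3.353 = 11.47 m.
Hydraulic radius R = A/P = 9.357/11.47 = 0.8161 m.
Rearranging Manning's equation: n = (1/Q) A R^(2/3) S^(1/2) = (1/18.5) × 9.357 × 0.8161^(2/3) × √0.001 = 0.014.

n = 0.014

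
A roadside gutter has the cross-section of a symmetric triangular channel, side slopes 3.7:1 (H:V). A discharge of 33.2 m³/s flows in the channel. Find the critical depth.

At critical depth, Q² T / (g A³) = 1, i.e. A³/T = Q²/g = 33.2²/9.81 = 112.4.
At y = 2.11 m: A³/T = 286.3 — too large.
At y = 1.22 m: A³/T = 18.5 — too small.
At y = 1.75 m: A³/T = 112.3 — matches.

y_c = 1.75 m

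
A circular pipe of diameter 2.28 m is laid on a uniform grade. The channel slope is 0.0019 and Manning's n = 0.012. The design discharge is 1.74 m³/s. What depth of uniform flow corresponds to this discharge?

y_n = 0.637 m

Manning's equation rearranged: A R^(2/3) = nQ / (1·√S) = 0.012 × 1.74 / (√0.0019) = 0.479.
Trying y = 0.508 m: A R^(2/3) = 0.3056 — low.
Trying y = 0.637 m: A R^(2/3) = 0.4785 — close enough.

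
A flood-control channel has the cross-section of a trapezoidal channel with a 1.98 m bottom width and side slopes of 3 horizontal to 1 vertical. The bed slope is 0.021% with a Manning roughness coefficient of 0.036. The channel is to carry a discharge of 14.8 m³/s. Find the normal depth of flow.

y_n = 2.77 m

Manning's equation rearranged: A R^(2/3) = nQ / (1·√S) = 0.036 × 14.8 / (√0.00021) = 36.77.
Try y = 3.38 m: A R^(2/3) = 59.58 — high.
Try y = 2.47 m: A R^(2/3) = 27.88 — low.
Try y = 2.77 m: A R^(2/3) = 36.71 — close enough.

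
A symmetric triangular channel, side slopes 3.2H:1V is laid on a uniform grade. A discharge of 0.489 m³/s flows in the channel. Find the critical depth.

At critical depth, Q² T / (g A³) = 1, i.e. A³/T = Q²/g = 0.489²/9.81 = 0.02438.
At y = 0.428 m: A³/T = 0.07353 — over.
At y = 0.239 m: A³/T = 0.003993 — short.
At y = 0.343 m: A³/T = 0.02431 — matches.

y_c = 0.343 m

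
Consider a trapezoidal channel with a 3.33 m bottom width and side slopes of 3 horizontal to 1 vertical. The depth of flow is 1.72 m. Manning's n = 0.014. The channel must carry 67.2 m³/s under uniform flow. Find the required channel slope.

With bottom width b = 3.33 m and side slope z = 3: A = (b + zy)y = (3.33 + 3×1.72)×1.72 = 14.6 m²; P = b + 2y√(1+z²) = 3.33 + 2×1.72×3.162 = 14.21 m.
Hydraulic radius R = A/P = 14.6/14.21 = 1.028 m.
From Manning's equation, S = [nQ / (1 A R^(2/3))]² = [0.014 × 67.2 / (1 × 14.6 × 1.028^(2/3))]² = 0.004.

S = 0.004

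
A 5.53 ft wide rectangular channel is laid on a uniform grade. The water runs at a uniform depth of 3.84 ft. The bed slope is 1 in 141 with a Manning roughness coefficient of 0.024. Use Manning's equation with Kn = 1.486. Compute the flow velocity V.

Flow area A = b·y = 5.53 × 3.84 = 21.24 ft². Wetted perimeter P = b + 2y = 5.53 + 2×3.84 = 13.21 ft.
Hydraulic radius R = A/P = 21.24/13.21 = 1.608 ft.
From Manning's equation, V = (1.486/n) R^(2/3) S^(1/2) = (1.486/0.024) × 1.608^(2/3) × 0.007092^(1/2) = 7.16 ft/s.

V = 7.16 ft/s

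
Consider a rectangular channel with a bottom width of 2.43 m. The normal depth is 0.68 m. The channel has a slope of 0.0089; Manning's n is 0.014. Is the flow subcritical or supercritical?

supercritical

Flow area A = b·y = 2.43 × 0.68 = 1.652 m². Wetted perimeter P = b + 2y = 2.43 + 2×0.68 = 3.79 m.
Hydraulic radius R = A/P = 1.652/3.79 = 0.436 m.
V = (1/n) R^(2/3) √S = (1/0.014) × 0.436^(2/3) × √0.0089 = 3.875 m/s. Hydraulic depth D_h = A/T = 1.652/2.43 = 0.68 m.
Froude number Fr = V/√(g·D_h) = 3.875/√(9.81×0.68) = 1.5, which is greater than 1, so the flow is supercritical.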